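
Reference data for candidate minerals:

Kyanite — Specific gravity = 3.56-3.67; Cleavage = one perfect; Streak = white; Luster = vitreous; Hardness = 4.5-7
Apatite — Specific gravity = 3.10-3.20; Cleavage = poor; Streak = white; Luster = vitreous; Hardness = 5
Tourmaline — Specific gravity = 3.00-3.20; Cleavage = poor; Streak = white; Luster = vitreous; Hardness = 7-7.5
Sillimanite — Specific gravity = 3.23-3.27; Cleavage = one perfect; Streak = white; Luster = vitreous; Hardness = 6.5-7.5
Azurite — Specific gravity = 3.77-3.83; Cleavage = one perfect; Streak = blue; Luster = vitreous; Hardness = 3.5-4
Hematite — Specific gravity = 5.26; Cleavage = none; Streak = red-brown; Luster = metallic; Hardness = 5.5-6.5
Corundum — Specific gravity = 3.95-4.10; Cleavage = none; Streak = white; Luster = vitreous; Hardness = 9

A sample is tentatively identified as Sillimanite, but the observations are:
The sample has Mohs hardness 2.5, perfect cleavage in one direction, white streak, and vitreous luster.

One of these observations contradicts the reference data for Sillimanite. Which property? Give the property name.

hardness

Mohs hardness 2.5: Sillimanite has hardness 6.5-7.5 — does not match.
Perfect cleavage in one direction: Sillimanite has cleavage one perfect — agrees.
White streak: Sillimanite has white streak — agrees.
Vitreous luster: Sillimanite has vitreous luster — agrees.
The hardness is the one property that does not fit.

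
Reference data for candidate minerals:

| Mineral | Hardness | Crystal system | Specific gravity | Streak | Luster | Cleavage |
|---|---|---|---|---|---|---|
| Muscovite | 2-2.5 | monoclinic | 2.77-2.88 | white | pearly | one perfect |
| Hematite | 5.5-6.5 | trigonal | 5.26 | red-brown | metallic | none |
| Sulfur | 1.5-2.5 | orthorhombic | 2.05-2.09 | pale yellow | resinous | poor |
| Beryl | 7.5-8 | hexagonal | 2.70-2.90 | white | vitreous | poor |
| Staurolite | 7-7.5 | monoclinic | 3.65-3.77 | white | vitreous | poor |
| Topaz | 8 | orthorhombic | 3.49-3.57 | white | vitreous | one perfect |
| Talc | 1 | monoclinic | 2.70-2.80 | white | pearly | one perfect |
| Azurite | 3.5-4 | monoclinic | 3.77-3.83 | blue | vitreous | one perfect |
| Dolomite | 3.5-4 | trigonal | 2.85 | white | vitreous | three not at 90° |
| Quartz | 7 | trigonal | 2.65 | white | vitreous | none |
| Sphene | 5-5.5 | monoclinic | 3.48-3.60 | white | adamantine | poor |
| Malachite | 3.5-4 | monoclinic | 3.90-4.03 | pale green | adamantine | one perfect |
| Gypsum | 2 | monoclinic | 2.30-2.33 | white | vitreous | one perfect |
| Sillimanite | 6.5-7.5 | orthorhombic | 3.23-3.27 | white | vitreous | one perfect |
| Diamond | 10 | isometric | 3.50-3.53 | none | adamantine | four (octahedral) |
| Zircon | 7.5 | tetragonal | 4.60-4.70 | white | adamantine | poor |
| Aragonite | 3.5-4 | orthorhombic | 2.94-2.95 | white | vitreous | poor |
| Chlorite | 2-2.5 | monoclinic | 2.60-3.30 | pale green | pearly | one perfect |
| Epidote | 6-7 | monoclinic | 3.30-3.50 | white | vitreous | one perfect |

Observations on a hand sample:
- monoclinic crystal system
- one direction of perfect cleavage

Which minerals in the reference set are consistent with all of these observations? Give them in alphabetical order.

Monoclinic crystal system — only Muscovite, Staurolite, Talc, Azurite, Sphene, Malachite, Gypsum, Chlorite, Epidote remain.
One direction of perfect cleavage is inconsistent with Staurolite, Sphene.
The minerals that satisfy all observations are Azurite, Chlorite, Epidote, Gypsum, Malachite, Muscovite, Talc.

Azurite, Chlorite, Epidote, Gypsum, Malachite, Muscovite, Talc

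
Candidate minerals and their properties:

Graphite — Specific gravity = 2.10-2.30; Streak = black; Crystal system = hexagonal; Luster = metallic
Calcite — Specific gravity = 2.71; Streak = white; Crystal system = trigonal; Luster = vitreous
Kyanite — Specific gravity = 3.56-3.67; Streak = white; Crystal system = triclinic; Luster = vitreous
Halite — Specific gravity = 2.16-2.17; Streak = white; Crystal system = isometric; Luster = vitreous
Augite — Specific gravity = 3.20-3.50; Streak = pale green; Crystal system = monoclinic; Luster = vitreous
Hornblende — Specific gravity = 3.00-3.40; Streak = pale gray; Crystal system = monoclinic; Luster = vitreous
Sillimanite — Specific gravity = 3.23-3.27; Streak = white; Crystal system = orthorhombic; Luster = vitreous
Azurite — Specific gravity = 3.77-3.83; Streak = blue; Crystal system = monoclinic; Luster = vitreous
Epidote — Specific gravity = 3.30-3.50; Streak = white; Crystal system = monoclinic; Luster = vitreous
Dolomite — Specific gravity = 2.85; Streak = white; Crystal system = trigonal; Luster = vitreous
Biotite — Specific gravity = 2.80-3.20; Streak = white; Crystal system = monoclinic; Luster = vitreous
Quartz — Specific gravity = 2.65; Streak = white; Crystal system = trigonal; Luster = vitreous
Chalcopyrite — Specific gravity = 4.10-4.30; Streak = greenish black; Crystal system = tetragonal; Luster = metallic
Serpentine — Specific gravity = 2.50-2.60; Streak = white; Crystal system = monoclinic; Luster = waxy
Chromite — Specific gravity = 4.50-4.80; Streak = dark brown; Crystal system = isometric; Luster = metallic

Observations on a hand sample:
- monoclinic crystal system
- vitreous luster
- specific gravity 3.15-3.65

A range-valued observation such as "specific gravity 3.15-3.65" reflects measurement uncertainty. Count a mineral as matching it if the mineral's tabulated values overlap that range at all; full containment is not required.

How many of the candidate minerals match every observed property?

4

Monoclinic crystal system — narrows the field to Augite, Hornblende, Azurite, Epidote, Biotite, Serpentine.
Vitreous luster eliminates Serpentine.
Specific gravity 3.15-3.65 eliminates Azurite.
The minerals that satisfy all observations are Augite, Biotite, Epidote, Hornblende.
That is 4 minerals.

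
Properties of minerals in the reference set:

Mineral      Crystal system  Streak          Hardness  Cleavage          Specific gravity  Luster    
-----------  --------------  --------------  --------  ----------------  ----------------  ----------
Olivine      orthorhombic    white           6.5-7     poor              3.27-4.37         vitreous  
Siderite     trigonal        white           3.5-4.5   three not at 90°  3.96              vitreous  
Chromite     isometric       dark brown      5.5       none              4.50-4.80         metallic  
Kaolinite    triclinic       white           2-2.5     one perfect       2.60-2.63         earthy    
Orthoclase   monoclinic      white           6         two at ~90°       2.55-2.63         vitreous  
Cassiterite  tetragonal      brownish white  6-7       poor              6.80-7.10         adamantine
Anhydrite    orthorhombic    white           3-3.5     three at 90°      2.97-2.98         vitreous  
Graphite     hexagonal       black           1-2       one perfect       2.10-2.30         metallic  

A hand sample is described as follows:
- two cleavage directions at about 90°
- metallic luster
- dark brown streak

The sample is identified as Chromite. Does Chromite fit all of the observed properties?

Two cleavage directions at about 90° — Chromite has cleavage none; inconsistent.
Metallic luster — matches Chromite (metallic luster).
Dark brown streak — matches Chromite (dark brown streak).
Chromite is excluded by the cleavage.

Inconsistent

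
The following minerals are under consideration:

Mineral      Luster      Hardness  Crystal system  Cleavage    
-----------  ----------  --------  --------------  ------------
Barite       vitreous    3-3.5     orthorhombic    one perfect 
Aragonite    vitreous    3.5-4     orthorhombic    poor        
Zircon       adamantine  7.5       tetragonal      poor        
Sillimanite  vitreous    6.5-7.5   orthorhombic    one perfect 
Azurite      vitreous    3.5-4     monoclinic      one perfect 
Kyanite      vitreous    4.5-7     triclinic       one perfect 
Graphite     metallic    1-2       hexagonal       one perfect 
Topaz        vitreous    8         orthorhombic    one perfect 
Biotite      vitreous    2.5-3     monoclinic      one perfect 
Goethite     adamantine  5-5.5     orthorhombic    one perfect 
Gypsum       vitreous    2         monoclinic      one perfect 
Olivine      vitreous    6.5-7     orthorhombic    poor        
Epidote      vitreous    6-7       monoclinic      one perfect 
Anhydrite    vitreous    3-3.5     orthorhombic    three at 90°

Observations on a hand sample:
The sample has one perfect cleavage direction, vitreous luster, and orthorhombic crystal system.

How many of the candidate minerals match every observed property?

3

One perfect cleavage direction is inconsistent with Aragonite, Zircon, Olivine, Anhydrite.
Vitreous luster rules out Graphite, Goethite.
Orthorhombic crystal system — narrows the field to Barite, Sillimanite, Topaz.
Remaining candidates: Barite, Sillimanite, Topaz.
That is 3 minerals.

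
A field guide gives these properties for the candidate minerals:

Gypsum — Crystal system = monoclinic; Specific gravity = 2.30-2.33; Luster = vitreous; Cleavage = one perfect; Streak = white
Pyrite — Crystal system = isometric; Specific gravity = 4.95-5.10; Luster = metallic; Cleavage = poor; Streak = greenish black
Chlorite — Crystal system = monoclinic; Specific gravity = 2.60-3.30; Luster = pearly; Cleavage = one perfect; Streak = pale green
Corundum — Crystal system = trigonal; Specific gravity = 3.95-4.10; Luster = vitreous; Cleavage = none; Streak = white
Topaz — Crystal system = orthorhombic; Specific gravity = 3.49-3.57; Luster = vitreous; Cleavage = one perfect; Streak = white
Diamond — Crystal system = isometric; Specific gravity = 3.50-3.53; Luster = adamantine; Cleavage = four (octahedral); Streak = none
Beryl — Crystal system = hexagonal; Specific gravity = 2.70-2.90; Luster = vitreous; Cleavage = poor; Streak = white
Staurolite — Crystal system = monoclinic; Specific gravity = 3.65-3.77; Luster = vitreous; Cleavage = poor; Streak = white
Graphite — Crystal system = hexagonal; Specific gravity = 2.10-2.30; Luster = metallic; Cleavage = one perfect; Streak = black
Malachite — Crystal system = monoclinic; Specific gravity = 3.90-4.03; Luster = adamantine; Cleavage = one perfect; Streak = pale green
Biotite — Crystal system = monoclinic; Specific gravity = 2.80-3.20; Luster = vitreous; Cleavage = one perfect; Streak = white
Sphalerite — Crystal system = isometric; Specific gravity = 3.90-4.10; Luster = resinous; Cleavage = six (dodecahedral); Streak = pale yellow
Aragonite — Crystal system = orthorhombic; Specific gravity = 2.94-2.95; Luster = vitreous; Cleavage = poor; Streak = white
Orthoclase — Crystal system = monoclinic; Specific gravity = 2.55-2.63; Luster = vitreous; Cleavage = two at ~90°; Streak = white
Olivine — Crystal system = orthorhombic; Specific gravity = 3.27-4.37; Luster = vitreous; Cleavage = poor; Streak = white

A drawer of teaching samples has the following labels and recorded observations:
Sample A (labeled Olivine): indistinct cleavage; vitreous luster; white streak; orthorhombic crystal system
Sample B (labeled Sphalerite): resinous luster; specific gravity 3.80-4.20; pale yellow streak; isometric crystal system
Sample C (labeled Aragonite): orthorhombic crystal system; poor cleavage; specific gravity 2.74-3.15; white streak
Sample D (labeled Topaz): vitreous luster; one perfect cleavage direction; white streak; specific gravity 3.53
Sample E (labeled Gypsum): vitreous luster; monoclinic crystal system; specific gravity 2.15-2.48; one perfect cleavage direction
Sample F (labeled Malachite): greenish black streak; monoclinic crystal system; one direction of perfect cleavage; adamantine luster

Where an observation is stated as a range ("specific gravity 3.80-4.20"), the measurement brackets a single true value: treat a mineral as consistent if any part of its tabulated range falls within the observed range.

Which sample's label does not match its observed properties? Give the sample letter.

Sample A: observations are consistent with Olivine.
Sample B: observations are consistent with Sphalerite.
Sample C: observations are consistent with Aragonite.
Sample D: observations are consistent with Topaz.
Sample E: observations are consistent with Gypsum.
Sample F: Malachite has pale green streak, but the record shows greenish black streak — this label is wrong.
The mislabeled specimen is F.

F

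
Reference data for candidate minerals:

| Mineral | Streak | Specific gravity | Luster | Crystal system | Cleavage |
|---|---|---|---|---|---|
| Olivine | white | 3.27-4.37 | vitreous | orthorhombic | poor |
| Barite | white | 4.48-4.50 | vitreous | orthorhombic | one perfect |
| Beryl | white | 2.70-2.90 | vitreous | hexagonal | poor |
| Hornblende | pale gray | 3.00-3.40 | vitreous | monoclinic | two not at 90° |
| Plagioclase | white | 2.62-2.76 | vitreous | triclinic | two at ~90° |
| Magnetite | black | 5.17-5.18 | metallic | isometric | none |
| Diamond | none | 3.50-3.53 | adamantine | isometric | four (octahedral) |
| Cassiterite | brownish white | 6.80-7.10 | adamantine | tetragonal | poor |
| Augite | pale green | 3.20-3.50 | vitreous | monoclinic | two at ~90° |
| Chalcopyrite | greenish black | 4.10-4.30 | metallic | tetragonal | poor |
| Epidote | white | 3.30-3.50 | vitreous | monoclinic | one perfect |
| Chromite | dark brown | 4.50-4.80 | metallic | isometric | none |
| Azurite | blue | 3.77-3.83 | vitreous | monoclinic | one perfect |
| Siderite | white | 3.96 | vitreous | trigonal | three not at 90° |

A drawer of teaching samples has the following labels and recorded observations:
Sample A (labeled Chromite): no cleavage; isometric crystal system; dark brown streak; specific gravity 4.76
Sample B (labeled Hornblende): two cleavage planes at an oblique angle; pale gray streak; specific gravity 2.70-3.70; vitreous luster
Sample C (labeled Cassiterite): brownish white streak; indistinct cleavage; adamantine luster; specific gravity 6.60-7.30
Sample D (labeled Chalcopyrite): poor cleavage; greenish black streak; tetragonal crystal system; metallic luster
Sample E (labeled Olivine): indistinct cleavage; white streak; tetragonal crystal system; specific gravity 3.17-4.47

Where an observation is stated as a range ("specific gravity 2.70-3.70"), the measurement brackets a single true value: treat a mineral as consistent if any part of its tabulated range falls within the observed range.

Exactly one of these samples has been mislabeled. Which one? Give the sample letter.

E

Sample A: all recorded properties match Chromite.
Sample B: all recorded properties match Hornblende.
Sample C: all recorded properties match Cassiterite.
Sample D: all recorded properties match Chalcopyrite.
Sample E: Olivine has orthorhombic system, but the record shows tetragonal crystal system — this label is wrong.
Only sample E is inconsistent with its label.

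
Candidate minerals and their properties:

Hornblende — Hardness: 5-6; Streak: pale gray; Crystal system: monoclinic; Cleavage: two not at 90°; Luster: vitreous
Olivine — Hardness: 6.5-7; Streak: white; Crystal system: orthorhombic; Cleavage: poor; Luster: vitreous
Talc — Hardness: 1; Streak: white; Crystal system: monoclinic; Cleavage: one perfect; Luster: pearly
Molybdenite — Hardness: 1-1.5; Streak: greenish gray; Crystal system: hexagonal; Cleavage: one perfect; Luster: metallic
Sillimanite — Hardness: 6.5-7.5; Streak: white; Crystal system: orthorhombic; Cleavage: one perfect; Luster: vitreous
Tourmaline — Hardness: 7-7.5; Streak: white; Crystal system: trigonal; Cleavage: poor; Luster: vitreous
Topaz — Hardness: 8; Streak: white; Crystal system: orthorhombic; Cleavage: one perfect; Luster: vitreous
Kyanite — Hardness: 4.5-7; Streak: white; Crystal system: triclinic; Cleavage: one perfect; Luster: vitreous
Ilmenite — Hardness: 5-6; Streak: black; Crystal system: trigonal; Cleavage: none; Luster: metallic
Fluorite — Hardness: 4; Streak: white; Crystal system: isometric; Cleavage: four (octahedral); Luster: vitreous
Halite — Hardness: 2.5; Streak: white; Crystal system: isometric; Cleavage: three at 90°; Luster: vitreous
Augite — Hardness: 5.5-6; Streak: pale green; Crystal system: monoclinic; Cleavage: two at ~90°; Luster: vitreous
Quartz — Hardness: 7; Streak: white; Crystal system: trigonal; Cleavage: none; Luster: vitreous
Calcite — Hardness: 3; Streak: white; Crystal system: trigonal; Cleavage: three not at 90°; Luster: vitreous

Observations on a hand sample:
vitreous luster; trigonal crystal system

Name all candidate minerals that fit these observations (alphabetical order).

Vitreous luster is inconsistent with Talc, Molybdenite, Ilmenite.
Trigonal crystal system: only Tourmaline, Quartz, Calcite remain.
Remaining candidates: Calcite, Quartz, Tourmaline.

Calcite, Quartz, Tourmaline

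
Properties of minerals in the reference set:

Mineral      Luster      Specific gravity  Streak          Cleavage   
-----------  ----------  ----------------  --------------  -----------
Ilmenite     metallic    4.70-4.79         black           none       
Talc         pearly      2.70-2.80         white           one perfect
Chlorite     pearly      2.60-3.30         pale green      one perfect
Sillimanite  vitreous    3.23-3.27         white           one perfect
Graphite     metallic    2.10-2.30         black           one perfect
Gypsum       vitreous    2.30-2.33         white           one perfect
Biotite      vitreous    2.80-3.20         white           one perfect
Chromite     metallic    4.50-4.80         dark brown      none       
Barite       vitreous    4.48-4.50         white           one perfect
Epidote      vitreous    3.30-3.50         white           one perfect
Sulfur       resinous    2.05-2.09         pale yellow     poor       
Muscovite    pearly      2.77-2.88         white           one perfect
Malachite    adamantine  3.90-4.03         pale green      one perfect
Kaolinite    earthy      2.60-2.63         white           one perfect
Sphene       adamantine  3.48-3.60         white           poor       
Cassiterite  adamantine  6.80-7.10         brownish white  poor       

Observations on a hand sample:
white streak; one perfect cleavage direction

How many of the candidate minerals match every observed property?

White streak — narrows the field to Talc, Sillimanite, Gypsum, Biotite, Barite, Epidote, Muscovite, Kaolinite, Sphene.
One perfect cleavage direction excludes Sphene.
Consistent with every observation: Barite, Biotite, Epidote, Gypsum, Kaolinite, Muscovite, Sillimanite, Talc.
That is 8 minerals.

8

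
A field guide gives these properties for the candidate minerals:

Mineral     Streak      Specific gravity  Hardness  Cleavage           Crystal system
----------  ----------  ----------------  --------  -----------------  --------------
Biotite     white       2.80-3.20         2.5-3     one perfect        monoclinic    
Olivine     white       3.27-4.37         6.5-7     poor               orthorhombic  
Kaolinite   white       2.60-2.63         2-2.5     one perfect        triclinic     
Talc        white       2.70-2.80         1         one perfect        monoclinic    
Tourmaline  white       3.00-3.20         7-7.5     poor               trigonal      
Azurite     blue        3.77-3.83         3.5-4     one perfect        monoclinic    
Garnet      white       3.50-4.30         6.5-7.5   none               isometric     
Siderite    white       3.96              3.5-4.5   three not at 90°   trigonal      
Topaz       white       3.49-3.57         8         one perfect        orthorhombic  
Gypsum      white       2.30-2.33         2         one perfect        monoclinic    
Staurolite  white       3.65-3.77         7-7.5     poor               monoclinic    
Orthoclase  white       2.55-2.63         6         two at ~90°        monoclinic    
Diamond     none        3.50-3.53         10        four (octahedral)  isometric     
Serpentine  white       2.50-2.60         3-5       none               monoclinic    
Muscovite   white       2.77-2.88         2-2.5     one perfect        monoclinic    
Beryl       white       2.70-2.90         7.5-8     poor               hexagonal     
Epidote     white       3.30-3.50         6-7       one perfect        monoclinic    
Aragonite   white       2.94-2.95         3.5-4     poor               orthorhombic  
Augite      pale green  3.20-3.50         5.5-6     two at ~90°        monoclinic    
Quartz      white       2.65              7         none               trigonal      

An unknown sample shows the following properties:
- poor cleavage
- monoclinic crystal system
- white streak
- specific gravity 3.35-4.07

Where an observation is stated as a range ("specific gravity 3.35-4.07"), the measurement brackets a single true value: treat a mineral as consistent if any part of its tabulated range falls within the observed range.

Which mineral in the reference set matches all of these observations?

Staurolite

Poor cleavage: Olivine, Tourmaline, Staurolite, Beryl, Aragonite remain.
Monoclinic crystal system: leaves Staurolite.
White streak: consistent with all remaining minerals.
Specific gravity 3.35-4.07: all remaining candidates fit.
Staurolite is the sole remaining match.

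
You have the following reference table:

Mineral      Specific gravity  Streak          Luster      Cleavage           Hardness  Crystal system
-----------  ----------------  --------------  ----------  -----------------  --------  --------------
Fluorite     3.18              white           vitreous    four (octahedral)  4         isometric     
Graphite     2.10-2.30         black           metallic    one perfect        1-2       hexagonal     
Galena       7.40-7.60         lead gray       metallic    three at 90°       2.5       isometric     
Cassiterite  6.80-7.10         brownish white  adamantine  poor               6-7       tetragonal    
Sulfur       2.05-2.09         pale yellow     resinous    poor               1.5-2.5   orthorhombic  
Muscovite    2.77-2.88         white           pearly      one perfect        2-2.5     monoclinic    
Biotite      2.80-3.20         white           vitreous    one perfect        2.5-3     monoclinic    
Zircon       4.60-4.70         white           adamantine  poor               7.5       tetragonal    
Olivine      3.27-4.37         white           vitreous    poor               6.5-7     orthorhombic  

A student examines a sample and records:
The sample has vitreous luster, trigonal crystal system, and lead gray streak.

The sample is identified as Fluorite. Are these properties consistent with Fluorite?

Inconsistent

Vitreous luster — consistent with Fluorite (vitreous luster).
Trigonal crystal system — Fluorite has isometric system; inconsistent.
Lead gray streak — Fluorite has white streak; inconsistent.
2 of the observed properties are inconsistent with Fluorite.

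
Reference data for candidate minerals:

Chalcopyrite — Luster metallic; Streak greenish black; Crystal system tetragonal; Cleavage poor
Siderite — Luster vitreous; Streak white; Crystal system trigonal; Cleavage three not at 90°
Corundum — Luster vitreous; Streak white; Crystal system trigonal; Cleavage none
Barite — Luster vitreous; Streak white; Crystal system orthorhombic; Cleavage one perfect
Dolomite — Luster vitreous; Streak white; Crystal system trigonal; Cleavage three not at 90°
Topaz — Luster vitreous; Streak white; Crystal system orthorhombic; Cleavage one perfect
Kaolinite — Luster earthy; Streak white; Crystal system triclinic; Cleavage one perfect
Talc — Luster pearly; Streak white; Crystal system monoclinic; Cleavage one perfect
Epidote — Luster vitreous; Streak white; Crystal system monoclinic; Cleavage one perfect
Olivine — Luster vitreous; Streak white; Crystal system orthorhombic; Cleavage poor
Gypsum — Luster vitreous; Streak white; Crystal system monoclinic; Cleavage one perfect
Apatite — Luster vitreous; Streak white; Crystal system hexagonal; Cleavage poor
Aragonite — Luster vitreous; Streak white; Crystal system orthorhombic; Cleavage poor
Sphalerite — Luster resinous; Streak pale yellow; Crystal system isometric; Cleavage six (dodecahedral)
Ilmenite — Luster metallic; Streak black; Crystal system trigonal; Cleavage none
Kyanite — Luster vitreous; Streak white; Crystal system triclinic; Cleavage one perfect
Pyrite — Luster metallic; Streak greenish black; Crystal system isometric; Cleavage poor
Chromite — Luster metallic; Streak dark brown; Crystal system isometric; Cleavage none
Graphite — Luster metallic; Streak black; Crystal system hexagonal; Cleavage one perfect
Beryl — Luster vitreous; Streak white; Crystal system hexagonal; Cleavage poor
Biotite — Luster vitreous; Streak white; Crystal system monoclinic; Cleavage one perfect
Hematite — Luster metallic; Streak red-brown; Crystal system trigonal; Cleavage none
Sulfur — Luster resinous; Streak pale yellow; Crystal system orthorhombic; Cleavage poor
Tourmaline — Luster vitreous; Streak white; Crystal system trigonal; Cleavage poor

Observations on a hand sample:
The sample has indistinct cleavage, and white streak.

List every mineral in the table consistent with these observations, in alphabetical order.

Indistinct cleavage: leaves Chalcopyrite, Olivine, Apatite, Aragonite, Pyrite, Beryl, Sulfur, Tourmaline.
White streak rules out Chalcopyrite, Pyrite, Sulfur.
Remaining candidates: Apatite, Aragonite, Beryl, Olivine, Tourmaline.

Apatite, Aragonite, Beryl, Olivine, Tourmaline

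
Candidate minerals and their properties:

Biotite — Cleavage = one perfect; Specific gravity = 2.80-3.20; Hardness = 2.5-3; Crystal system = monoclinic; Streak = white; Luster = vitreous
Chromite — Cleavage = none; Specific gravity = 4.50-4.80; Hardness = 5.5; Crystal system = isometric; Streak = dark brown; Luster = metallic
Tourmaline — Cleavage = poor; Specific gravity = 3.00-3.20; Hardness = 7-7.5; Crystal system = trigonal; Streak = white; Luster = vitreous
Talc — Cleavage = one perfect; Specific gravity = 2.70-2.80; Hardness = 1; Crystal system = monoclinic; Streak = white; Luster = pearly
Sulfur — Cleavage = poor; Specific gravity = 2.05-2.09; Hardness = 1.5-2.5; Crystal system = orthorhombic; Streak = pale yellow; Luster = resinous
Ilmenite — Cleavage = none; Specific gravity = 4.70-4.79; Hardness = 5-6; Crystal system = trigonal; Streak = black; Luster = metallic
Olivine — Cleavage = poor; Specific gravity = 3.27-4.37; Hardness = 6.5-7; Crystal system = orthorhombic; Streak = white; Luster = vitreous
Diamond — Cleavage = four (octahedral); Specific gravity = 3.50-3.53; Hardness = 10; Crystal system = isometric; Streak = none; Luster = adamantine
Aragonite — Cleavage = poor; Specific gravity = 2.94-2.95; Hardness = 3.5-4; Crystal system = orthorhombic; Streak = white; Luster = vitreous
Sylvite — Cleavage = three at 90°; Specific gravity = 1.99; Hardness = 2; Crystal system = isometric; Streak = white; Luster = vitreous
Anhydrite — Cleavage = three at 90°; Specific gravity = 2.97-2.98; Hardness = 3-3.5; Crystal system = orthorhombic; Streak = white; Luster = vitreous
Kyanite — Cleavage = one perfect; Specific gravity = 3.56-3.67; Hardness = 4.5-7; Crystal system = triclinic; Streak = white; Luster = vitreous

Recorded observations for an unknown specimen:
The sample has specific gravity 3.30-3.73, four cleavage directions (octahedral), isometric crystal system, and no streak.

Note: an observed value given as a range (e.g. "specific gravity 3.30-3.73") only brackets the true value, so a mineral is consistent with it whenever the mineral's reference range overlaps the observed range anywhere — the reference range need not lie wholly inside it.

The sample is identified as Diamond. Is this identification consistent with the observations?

Specific gravity 3.30-3.73 — fits Diamond (SG 3.50-3.53).
Four cleavage directions (octahedral) — fits Diamond (cleavage four (octahedral)).
Isometric crystal system — fits Diamond (isometric system).
No streak — fits Diamond (no streak).
All observations are consistent with the tabulated values for Diamond.

Yes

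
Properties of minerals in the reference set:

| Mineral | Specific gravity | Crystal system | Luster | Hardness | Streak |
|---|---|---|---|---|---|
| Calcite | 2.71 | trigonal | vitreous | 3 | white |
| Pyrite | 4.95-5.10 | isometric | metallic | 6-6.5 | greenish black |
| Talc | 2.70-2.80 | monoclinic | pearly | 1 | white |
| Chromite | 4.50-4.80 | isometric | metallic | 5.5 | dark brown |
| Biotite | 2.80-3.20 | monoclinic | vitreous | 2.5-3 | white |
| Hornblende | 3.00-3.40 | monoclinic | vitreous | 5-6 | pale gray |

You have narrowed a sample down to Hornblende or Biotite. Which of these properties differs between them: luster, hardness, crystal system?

hardness

Luster: both vitreous — same for both.
Hardness: Hornblende 5-6, Biotite 2.5-3 — different.
Crystal system: both monoclinic — same for both.
Hardness is the diagnostic property here.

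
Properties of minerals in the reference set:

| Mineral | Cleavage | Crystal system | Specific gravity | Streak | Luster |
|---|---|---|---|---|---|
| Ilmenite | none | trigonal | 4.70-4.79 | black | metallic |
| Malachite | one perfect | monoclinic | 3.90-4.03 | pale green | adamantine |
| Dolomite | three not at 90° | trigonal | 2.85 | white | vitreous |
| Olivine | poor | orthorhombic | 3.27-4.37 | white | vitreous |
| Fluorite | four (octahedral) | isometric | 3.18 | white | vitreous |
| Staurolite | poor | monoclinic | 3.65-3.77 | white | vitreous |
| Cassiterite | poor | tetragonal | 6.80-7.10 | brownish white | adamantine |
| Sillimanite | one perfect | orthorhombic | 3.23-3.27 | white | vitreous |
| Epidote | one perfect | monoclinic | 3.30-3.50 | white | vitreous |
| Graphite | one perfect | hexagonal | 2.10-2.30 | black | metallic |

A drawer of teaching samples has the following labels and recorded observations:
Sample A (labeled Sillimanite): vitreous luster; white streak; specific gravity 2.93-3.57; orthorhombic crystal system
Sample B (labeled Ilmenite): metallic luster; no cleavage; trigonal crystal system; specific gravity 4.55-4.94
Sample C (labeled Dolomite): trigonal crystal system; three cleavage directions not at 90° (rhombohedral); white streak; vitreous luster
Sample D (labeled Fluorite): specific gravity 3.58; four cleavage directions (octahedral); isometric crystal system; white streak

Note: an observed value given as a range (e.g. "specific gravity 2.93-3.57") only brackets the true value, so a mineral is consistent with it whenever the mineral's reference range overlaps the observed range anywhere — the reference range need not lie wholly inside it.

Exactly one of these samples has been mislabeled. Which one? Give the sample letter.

D

Sample A: nothing contradicts Sillimanite.
Sample B: nothing contradicts Ilmenite.
Sample C: nothing contradicts Dolomite.
Sample D: specific gravity 3.58 is outside the reference for Fluorite (SG 3.18) — mislabeled.
Sample D is the mislabeled one.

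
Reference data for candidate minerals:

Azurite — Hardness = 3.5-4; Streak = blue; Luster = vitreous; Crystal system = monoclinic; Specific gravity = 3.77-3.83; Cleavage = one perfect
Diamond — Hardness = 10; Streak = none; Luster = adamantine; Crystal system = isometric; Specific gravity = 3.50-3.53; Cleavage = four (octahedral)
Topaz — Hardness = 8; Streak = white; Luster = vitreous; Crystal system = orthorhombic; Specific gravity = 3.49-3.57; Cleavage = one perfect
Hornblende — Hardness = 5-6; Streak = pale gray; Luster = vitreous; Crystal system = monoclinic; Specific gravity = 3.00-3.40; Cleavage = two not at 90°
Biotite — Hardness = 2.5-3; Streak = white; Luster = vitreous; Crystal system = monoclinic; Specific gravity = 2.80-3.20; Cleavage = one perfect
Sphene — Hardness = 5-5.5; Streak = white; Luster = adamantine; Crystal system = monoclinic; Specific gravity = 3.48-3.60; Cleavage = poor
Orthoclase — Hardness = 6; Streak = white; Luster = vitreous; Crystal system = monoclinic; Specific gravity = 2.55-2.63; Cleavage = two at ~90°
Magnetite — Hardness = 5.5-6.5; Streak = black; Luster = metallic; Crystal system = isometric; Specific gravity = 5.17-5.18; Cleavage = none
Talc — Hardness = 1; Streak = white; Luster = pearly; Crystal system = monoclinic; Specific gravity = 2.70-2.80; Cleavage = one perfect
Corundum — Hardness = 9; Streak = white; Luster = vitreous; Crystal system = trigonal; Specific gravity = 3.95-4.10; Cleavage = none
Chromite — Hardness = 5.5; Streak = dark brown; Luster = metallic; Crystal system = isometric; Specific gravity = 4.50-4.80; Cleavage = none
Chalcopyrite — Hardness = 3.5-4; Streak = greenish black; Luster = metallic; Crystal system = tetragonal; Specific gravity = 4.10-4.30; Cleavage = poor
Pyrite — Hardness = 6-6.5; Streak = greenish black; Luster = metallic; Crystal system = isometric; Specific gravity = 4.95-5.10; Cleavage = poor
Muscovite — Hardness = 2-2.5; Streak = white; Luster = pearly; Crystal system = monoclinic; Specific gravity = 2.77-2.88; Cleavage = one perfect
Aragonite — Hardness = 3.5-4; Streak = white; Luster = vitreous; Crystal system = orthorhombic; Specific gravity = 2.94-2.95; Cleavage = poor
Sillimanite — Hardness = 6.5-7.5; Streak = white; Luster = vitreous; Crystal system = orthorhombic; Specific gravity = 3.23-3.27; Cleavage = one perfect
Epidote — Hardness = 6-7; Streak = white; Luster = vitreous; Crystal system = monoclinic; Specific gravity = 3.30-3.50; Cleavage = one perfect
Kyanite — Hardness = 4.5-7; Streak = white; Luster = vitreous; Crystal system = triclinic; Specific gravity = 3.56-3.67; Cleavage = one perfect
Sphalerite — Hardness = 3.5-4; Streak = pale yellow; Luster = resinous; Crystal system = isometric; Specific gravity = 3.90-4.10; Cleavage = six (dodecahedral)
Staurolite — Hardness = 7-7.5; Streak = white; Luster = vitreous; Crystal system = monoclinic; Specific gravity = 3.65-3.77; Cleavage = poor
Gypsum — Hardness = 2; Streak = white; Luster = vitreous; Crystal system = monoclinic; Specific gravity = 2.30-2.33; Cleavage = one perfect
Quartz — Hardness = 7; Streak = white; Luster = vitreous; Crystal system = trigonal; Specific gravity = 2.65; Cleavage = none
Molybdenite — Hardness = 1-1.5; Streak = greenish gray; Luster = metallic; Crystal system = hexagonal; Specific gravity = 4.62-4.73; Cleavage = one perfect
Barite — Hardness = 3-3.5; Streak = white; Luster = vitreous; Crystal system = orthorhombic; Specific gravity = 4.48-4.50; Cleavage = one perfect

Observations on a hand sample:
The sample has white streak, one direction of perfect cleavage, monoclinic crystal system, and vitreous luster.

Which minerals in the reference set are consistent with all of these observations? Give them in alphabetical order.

White streak — narrows the field to Topaz, Biotite, Sphene, Orthoclase, Talc, Corundum, Muscovite, Aragonite, Sillimanite, Epidote, Kyanite, Staurolite, Gypsum, Quartz, Barite.
One direction of perfect cleavage rules out Sphene, Orthoclase, Corundum, Aragonite, Staurolite, Quartz.
Monoclinic crystal system rules out Topaz, Sillimanite, Kyanite, Barite.
Vitreous luster eliminates Talc, Muscovite.
The minerals that satisfy all observations are Biotite, Epidote, Gypsum.

Biotite, Epidote, Gypsum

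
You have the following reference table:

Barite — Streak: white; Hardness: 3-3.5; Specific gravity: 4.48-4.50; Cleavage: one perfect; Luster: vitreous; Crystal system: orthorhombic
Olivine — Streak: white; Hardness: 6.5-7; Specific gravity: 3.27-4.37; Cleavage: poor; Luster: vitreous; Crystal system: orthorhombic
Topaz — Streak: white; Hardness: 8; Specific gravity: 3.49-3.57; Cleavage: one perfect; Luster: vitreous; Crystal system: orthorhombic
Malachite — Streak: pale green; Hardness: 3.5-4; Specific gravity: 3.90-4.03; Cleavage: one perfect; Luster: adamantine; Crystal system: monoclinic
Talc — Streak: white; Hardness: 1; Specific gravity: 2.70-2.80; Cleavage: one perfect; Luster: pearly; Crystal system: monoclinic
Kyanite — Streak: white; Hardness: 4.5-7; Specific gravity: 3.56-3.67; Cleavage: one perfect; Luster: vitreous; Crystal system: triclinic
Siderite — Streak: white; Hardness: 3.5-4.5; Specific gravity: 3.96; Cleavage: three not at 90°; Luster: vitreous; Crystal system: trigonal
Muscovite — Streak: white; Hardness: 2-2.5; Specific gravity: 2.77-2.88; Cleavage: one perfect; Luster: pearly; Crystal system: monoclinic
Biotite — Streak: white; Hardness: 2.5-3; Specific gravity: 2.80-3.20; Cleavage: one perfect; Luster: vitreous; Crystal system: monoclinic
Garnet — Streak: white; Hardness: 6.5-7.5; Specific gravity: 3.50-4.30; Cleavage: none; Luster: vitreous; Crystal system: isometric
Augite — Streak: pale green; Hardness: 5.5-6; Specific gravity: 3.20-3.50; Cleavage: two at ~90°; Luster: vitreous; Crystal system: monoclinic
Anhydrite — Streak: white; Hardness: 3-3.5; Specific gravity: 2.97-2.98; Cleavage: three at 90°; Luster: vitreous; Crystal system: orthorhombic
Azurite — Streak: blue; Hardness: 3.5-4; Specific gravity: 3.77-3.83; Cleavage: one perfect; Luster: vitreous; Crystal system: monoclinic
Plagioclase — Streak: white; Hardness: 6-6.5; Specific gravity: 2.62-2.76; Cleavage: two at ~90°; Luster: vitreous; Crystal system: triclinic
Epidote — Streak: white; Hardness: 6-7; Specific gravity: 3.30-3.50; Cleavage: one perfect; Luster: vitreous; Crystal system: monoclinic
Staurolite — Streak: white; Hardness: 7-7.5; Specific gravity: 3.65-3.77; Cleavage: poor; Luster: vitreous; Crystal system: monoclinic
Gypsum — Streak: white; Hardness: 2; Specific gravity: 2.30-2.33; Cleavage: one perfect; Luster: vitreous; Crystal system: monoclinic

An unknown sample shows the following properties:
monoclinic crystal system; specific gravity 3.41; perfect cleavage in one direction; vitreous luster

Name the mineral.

Monoclinic crystal system: Malachite, Talc, Muscovite, Biotite, Augite, Azurite, Epidote, Staurolite, Gypsum remain.
Specific gravity 3.41: Augite, Epidote remain.
Perfect cleavage in one direction rules out Augite.
Vitreous luster: no further eliminations.
Epidote is the sole remaining match.

Epidote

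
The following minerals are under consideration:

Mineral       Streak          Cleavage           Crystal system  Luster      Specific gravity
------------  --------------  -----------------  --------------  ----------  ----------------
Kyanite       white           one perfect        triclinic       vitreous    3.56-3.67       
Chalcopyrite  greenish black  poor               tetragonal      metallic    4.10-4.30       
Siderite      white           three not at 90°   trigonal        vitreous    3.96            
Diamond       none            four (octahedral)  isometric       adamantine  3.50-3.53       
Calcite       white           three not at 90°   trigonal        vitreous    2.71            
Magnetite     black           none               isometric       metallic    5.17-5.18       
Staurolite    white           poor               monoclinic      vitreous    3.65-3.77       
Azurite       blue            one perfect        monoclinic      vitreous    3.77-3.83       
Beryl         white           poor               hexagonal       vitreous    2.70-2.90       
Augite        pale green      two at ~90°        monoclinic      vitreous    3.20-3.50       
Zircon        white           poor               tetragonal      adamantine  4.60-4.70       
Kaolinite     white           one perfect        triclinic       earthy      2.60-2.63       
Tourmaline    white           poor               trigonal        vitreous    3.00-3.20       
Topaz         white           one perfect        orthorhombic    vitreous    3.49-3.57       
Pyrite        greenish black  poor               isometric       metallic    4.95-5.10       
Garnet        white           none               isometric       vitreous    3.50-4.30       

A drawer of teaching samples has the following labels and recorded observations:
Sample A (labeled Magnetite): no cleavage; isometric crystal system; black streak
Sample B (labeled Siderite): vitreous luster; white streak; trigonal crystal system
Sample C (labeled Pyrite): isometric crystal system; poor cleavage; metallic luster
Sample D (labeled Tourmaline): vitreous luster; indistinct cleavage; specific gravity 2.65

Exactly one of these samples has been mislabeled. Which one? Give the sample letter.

Sample A: all recorded properties match Magnetite.
Sample B: all recorded properties match Siderite.
Sample C: all recorded properties match Pyrite.
Sample D: specific gravity 2.65 is outside the reference for Tourmaline (SG 3.00-3.20) — mislabeled.
Sample D is the mislabeled one.

D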